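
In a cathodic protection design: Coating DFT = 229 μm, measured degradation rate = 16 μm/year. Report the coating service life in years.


Service life = thickness / degradation rate
Life = 229 / 16 = 14.3 years

14.3 years


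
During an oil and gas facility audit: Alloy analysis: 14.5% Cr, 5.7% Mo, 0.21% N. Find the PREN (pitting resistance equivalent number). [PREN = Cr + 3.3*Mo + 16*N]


Apply the PREN formula: PREN = Cr + 3.3*Mo + 16*N
PREN = 14.5 + 3.3*5.7 + 16*0.21
PREN = 14.5 + 18.81 + 3.36 = 36.67

36.67


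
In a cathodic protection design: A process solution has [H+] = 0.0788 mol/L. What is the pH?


pH = −log10[H+]
pH = −log10(0.0788) = 1.1

1.1


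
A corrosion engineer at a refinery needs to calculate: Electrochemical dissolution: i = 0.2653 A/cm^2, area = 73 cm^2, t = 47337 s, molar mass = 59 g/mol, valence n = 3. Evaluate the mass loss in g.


Apply Faraday's law: m = i*A*t*M / (n*F)
Total charge passed Q = i*A*t = 0.2653*73*47337 = 916770.9453 C
m = Q*M/(n*F) = 916770.9453*59/(3*96485) = 186.867 g

186.867 g


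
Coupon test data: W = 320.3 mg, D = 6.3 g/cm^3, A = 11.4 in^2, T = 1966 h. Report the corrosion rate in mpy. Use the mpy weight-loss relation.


Apply the mpy weight-loss relation: CR = 534 * W / (D * A * T)
Numerator: 534 * 320.3 = 171040.2
Denominator: 6.3 * 11.4 * 1966 = 141198.12
CR = 171040.2 / 141198.12 = 1.2113 mpy

1.2113 mpy


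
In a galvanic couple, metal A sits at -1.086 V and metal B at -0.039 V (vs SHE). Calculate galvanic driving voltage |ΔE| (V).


Driving voltage is the absolute potential difference.
|ΔE| = |-1.086 − (-0.039)| = 1.047 V

1.047 V


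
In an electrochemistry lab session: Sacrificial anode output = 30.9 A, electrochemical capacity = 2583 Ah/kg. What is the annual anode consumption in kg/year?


Annual consumption = current * hours per year / capacity
Rate = 30.9 * 8760 / 2583 = 104.8 kg/year

104.8 kg/year


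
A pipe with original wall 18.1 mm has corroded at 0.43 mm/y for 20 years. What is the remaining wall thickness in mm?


Remaining wall = original − CR × time
t = 18.1 − 0.43*20 = 18.1 − 8.6 = 9.5 mm

9.5 mm


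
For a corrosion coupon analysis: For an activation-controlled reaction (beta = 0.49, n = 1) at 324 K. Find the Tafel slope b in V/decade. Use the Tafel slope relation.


Apply the Tafel slope relation: b = 2.303*R*T/(beta*n*F)
Numerator: 2.303 * 8.314 * 324 = 6203.67
Denominator: 0.49 * 1 * 96485 = 47277.65
b = 6203.67 / 47277.65 = 0.131 V/decade

0.131 V/decade


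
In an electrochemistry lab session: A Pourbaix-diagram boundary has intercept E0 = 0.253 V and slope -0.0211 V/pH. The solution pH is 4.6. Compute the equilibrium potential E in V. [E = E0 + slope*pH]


Apply the Pourbaix line equation: E = E0 + slope*pH
E = 0.253 + (-0.0211)*4.6 = 0.253 + (-0.09706) = 0.15594 V
Rounded to 4 decimal places: E = 0.1559 V

0.1559 V


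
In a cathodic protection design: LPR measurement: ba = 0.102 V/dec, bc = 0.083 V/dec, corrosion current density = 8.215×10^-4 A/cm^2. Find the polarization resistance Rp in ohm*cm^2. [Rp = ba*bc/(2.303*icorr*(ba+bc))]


Apply the Stern-Geary equation: Rp = ba*bc / (2.303*icorr*(ba+bc))
ba*bc = 0.102*0.083 = 0.008466
ba+bc = 0.185; 2.303*icorr*(ba+bc) = 2.303*8.215×10^-4*0.185 = 3.5000418×10^-4
Rp = 0.008466 / 3.5000418×10^-4 = 24.19 ohm*cm^2

24.19 ohm*cm^2


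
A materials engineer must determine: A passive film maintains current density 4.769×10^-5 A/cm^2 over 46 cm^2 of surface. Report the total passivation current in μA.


I = i_pass * A, then convert A → μA (×10^6)
I = 4.769×10^-5 * 46 * 10^6 = 2193.74 μA

2193.74 μA


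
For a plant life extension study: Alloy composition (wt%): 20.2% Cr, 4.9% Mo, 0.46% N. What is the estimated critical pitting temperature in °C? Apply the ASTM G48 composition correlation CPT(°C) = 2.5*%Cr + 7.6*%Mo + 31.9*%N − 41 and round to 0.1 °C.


Apply the ASTM G48 empirical CPT estimate: CPT(°C) = 2.5*%Cr + 7.6*%Mo + 31.9*%N − 41
2.5*20.2 = 50.5; 7.6*4.9 = 37.24; 31.9*0.46 = 14.674
CPT = 50.5 + 37.24 + 14.674 − 41 = 61.414 °C
Rounded to 0.1 °C: CPT ≈ 61.4 °C

61.4 °C


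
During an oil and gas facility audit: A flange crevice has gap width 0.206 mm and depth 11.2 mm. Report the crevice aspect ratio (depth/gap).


Aspect ratio = depth / gap
Ratio = 11.2 / 0.206 = 54.4

54.4


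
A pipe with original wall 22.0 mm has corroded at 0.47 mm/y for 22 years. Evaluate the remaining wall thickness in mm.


Remaining wall = original − CR × time
t = 22.0 − 0.47*22 = 22.0 − 10.34 = 11.66 mm

11.66 mm


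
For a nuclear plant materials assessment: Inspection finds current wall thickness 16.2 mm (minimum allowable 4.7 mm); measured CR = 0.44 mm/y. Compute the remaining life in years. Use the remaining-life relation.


Apply the remaining-life relation: RL = (t_current − t_min) / CR
RL = (16.2 − 4.7) / 0.44 = 11.5 / 0.44 = 26.1 years

26.1 years


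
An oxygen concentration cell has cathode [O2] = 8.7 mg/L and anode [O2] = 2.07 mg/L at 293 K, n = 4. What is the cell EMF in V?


Apply the Nernst concentration-cell relation: E = (RT/nF)*ln(C_cathode/C_anode)
RT/nF = 8.314*293/(4*96485) = 0.00631187 V
ln(8.7/2.07) = 1.43577
E = 0.00631187 * 1.43577 = 0.00906 V

0.00906 V


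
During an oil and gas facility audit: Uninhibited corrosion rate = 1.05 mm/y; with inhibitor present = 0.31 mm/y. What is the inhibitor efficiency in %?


Apply the inhibitor-efficiency definition: IE = (CR_blank − CR_inh)/CR_blank × 100
IE = (1.05 − 0.31) / 1.05 × 100
IE = 0.74 / 1.05 × 100 = 70.5 %

70.5 %


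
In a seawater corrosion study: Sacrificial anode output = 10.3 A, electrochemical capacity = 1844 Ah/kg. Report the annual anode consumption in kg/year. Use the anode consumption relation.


Annual consumption = current * hours per year / capacity
Rate = 10.3 * 8760 / 1844 = 48.9 kg/year

48.9 kg/year


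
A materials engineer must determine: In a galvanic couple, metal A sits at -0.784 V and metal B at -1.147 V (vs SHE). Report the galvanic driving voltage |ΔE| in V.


Driving voltage is the absolute potential difference.
|ΔE| = |-0.784 − (-1.147)| = 0.363 V

0.363 V


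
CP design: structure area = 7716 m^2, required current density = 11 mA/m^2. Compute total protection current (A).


I = area * current density, then convert mA → A (÷1000)
I = 7716 * 11 / 1000 = 84.88 A

84.88 A


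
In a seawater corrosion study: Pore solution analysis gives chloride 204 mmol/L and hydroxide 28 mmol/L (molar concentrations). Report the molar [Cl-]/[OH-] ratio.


Threshold parameter = [Cl-] / [OH-] (molar basis; both in mmol/L, so units cancel)
Ratio = 204 / 28 = 7.29

7.29


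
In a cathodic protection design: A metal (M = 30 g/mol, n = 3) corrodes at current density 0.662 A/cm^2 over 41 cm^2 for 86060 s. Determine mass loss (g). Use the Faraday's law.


Apply Faraday's law: m = i*A*t*M / (n*F)
Total charge passed Q = i*A*t = 0.662*41*86060 = 2335840.52 C
m = Q*M/(n*F) = 2335840.52*30/(3*96485) = 242.094 g

242.094 g


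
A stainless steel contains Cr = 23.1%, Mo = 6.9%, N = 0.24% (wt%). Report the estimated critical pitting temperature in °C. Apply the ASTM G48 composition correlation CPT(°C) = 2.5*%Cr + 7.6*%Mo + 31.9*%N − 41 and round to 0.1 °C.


Apply the ASTM G48 empirical CPT estimate: CPT(°C) = 2.5*%Cr + 7.6*%Mo + 31.9*%N − 41
2.5*23.1 = 57.75; 7.6*6.9 = 52.44; 31.9*0.24 = 7.656
CPT = 57.75 + 52.44 + 7.656 − 41 = 76.846 °C
Rounded to 0.1 °C: CPT ≈ 76.8 °C

76.8 °C


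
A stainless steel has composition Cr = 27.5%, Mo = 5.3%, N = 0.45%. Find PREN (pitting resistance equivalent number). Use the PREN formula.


Apply the PREN formula: PREN = Cr + 3.3*Mo + 16*N
PREN = 27.5 + 3.3*5.3 + 16*0.45
PREN = 27.5 + 17.49 + 7.2 = 52.19

52.19


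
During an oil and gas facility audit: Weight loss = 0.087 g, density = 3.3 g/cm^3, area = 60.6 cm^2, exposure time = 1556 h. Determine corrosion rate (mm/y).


Apply the mm/y weight-loss relation: CR = 87600 * W / (D * A * T)
Numerator: 87600 * 0.087 = 7621.2
Denominator: 3.3 * 60.6 * 1556 = 311168.88
CR = 7621.2 / 311168.88 = 0.0245 mm/y

0.0245 mm/y


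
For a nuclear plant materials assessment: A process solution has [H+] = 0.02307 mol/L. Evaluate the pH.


pH = −log10[H+]
pH = −log10(0.02307) = 1.64

1.64


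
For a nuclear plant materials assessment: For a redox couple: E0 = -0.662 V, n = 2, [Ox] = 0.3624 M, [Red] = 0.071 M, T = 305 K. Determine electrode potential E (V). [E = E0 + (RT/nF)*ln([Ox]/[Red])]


Apply the Nernst equation: E = E0 + (RT/nF)*ln([Ox]/[Red])
Step 1: RT/nF = 8.314*305/(2*96485) = 0.01314075 V
Step 2: [Ox]/[Red] = 0.3624/0.071 = 5.104225
Step 3: ln(5.104225) = 1.630069
Step 4: correction = 0.01314075 * 1.630069 = 0.021 V
E = -0.662 + 0.021 = -0.641 V

-0.641 V


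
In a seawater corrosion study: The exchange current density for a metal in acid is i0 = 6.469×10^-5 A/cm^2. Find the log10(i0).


i0 = 6.469×10^-5 A/cm^2
log10(i0) = -4.189

-4.189


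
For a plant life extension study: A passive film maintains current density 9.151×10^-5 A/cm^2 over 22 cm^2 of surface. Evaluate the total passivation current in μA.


I = i_pass * A, then convert A → μA (×10^6)
I = 9.151×10^-5 * 22 * 10^6 = 2013.22 μA

2013.22 μA


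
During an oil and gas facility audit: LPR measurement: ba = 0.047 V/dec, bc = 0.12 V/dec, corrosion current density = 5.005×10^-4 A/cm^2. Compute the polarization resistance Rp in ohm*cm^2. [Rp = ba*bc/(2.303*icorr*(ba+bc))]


Apply the Stern-Geary equation: Rp = ba*bc / (2.303*icorr*(ba+bc))
ba*bc = 0.047*0.12 = 0.00564
ba+bc = 0.167; 2.303*icorr*(ba+bc) = 2.303*5.005×10^-4*0.167 = 1.924928×10^-4
Rp = 0.00564 / 1.924928×10^-4 = 29.3 ohm*cm^2

29.3 ohm*cm^2


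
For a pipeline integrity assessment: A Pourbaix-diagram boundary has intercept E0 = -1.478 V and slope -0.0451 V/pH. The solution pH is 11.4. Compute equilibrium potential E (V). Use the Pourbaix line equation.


Apply the Pourbaix line equation: E = E0 + slope*pH
E = -1.478 + (-0.0451)*11.4 = -1.478 + (-0.51414) = -1.99214 V
Rounded to 3 decimal places: E = -1.992 V

-1.992 V


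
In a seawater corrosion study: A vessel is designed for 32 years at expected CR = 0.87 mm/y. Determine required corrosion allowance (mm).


Corrosion allowance = CR × design life
CA = 0.87 * 32 = 27.84 mm

27.84 mm


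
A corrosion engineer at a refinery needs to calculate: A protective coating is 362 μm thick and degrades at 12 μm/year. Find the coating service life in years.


Service life = thickness / degradation rate
Life = 362 / 12 = 30.2 years

30.2 years


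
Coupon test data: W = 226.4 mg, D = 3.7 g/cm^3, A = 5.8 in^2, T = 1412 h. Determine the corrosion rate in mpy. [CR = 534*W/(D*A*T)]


Apply the mpy weight-loss relation: CR = 534 * W / (D * A * T)
Numerator: 534 * 226.4 = 120897.6
Denominator: 3.7 * 5.8 * 1412 = 30301.52
CR = 120897.6 / 30301.52 = 3.99 mpy

3.99 mpy


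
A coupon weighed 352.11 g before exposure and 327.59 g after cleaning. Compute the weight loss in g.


Weight loss = initial − final
WL = 352.11 − 327.59 = 24.52 g

24.52 g


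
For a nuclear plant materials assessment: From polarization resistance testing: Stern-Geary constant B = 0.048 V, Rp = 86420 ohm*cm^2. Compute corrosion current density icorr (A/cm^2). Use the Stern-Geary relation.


Apply the Stern-Geary relation: icorr = B / Rp
icorr = 0.048 / 86420 = 5.554×10^-7 A/cm^2

5.554×10^-7 A/cm^2


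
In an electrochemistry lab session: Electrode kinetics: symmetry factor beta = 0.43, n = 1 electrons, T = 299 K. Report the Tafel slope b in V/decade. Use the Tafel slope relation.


Apply the Tafel slope relation: b = 2.303*R*T/(beta*n*F)
Numerator: 2.303 * 8.314 * 299 = 5725.0
Denominator: 0.43 * 1 * 96485 = 41488.55
b = 5725.0 / 41488.55 = 0.138 V/decade

0.138 V/decade


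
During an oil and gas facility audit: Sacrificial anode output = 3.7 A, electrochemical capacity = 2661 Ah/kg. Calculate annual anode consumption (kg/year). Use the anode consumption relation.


Annual consumption = current * hours per year / capacity
Rate = 3.7 * 8760 / 2661 = 12.2 kg/year

12.2 kg/year


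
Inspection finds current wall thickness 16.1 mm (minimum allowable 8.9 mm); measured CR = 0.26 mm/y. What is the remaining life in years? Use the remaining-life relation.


Apply the remaining-life relation: RL = (t_current − t_min) / CR
RL = (16.1 − 8.9) / 0.26 = 7.2 / 0.26 = 27.7 years

27.7 years


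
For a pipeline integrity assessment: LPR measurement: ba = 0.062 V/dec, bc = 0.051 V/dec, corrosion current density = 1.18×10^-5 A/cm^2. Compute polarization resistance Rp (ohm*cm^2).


Apply the Stern-Geary equation: Rp = ba*bc / (2.303*icorr*(ba+bc))
ba*bc = 0.062*0.051 = 0.003162
ba+bc = 0.113; 2.303*icorr*(ba+bc) = 2.303*1.18×10^-5*0.113 = 3.0708202×10^-6
Rp = 0.003162 / 3.0708202×10^-6 = 1029.7 ohm*cm^2

1029.7 ohm*cm^2


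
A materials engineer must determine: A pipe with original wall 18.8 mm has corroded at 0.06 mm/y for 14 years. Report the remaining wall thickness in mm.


Remaining wall = original − CR × time
t = 18.8 − 0.06*14 = 18.8 − 0.84 = 17.96 mm

17.96 mm


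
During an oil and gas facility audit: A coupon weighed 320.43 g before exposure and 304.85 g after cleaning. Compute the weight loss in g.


Weight loss = initial − final
WL = 320.43 − 304.85 = 15.58 g

15.58 g


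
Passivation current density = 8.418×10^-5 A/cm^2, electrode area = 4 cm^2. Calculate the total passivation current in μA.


I = i_pass * A, then convert A → μA (×10^6)
I = 8.418×10^-5 * 4 * 10^6 = 336.72 μA

336.72 μA


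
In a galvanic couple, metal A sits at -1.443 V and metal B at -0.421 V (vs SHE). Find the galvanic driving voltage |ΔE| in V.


Driving voltage is the absolute potential difference.
|ΔE| = |-1.443 − (-0.421)| = 1.022 V

1.022 V


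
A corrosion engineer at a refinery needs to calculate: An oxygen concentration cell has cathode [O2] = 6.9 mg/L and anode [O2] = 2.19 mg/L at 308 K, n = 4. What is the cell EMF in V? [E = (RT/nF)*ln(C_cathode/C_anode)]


Apply the Nernst concentration-cell relation: E = (RT/nF)*ln(C_cathode/C_anode)
RT/nF = 8.314*308/(4*96485) = 0.006635 V
ln(6.9/2.19) = 1.14762
E = 0.006635 * 1.14762 = 0.00761 V

0.00761 V


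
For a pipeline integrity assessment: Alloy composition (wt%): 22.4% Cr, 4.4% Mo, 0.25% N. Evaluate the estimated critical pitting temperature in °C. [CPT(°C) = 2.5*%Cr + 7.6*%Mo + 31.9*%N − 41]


Apply the ASTM G48 empirical CPT estimate: CPT(°C) = 2.5*%Cr + 7.6*%Mo + 31.9*%N − 41
2.5*22.4 = 56; 7.6*4.4 = 33.44; 31.9*0.25 = 7.975
CPT = 56 + 33.44 + 7.975 − 41 = 56.415 °C
Rounded to 0.1 °C: CPT ≈ 56.4 °C

56.4 °C


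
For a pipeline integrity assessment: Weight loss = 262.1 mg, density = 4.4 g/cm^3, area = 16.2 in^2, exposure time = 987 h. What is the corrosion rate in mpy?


Apply the mpy weight-loss relation: CR = 534 * W / (D * A * T)
Numerator: 534 * 262.1 = 139961.4
Denominator: 4.4 * 16.2 * 987 = 70353.36
CR = 139961.4 / 70353.36 = 1.989 mpy

1.989 mpy


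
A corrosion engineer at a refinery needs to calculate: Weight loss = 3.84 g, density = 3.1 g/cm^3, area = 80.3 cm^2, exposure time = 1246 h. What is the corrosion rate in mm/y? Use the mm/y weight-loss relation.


Apply the mm/y weight-loss relation: CR = 87600 * W / (D * A * T)
Numerator: 87600 * 3.84 = 336384.0
Denominator: 3.1 * 80.3 * 1246 = 310166.78
CR = 336384.0 / 310166.78 = 1.0845 mm/y

1.0845 mm/y


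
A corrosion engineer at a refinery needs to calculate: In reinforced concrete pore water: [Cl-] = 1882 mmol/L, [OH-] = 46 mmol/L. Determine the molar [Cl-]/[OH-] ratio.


Threshold parameter = [Cl-] / [OH-] (molar basis; both in mmol/L, so units cancel)
Ratio = 1882 / 46 = 40.91

40.91


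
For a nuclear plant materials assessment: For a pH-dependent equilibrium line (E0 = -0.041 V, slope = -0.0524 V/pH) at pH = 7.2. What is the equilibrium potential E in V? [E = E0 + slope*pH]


Apply the Pourbaix line equation: E = E0 + slope*pH
E = -0.041 + (-0.0524)*7.2 = -0.041 + (-0.37728) = -0.41828 V
Rounded to 4 decimal places: E = -0.4183 V

-0.4183 V


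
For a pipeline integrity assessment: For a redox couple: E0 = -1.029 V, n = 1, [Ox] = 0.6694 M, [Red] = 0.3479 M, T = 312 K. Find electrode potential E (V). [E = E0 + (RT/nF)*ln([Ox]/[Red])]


Apply the Nernst equation: E = E0 + (RT/nF)*ln([Ox]/[Red])
Step 1: RT/nF = 8.314*312/(1*96485) = 0.02688468 V
Step 2: [Ox]/[Red] = 0.6694/0.3479 = 1.924116
Step 3: ln(1.924116) = 0.654467
Step 4: correction = 0.02688468 * 0.654467 = 0.018 V
E = -1.029 + 0.018 = -1.011 V

-1.011 V


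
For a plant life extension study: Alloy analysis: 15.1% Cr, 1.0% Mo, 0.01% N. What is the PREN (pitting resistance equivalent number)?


Apply the PREN formula: PREN = Cr + 3.3*Mo + 16*N
PREN = 15.1 + 3.3*1.0 + 16*0.01
PREN = 15.1 + 3.3 + 0.16 = 18.56

18.56


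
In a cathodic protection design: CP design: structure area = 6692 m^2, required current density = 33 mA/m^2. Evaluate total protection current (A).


I = area * current density, then convert mA → A (÷1000)
I = 6692 * 33 / 1000 = 220.84 A

220.84 A


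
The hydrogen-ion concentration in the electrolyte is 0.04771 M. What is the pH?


pH = −log10[H+]
pH = −log10(0.04771) = 1.32

1.32


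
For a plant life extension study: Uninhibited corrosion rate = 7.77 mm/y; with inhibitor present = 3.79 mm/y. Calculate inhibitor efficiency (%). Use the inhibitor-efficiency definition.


Apply the inhibitor-efficiency definition: IE = (CR_blank − CR_inh)/CR_blank × 100
IE = (7.77 − 3.79) / 7.77 × 100
IE = 3.98 / 7.77 × 100 = 51.2 %

51.2 %


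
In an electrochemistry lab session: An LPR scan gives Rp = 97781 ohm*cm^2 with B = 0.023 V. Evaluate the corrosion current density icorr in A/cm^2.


Apply the Stern-Geary relation: icorr = B / Rp
icorr = 0.023 / 97781 = 2.352×10^-7 A/cm^2

2.352×10^-7 A/cm^2


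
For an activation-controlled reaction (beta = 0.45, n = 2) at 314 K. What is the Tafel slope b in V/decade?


Apply the Tafel slope relation: b = 2.303*R*T/(beta*n*F)
Numerator: 2.303 * 8.314 * 314 = 6012.2
Denominator: 0.45 * 2 * 96485 = 86836.5
b = 6012.2 / 86836.5 = 0.069 V/decade

0.069 V/decade


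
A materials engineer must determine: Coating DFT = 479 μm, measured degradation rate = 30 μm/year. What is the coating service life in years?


Service life = thickness / degradation rate
Life = 479 / 30 = 16.0 years

16.0 years


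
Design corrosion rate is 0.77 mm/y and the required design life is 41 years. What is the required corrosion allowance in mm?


Corrosion allowance = CR × design life
CA = 0.77 * 41 = 31.57 mm

31.57 mm


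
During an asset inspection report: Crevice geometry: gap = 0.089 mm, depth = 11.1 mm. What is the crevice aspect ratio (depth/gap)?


Aspect ratio = depth / gap
Ratio = 11.1 / 0.089 = 124.7

124.7


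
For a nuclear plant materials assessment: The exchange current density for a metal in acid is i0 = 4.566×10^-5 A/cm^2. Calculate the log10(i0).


i0 = 4.566×10^-5 A/cm^2
log10(i0) = -4.34

-4.34


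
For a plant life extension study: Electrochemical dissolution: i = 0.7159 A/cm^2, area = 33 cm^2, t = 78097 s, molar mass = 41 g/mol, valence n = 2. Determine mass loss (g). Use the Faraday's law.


Apply Faraday's law: m = i*A*t*M / (n*F)
Total charge passed Q = i*A*t = 0.7159*33*78097 = 1845018.1959 C
m = Q*M/(n*F) = 1845018.1959*41/(2*96485) = 392.0078 g

392.0078 g


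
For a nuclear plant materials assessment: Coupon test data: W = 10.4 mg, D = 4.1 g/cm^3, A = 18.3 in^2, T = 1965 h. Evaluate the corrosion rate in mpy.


Apply the mpy weight-loss relation: CR = 534 * W / (D * A * T)
Numerator: 534 * 10.4 = 5553.6
Denominator: 4.1 * 18.3 * 1965 = 147433.95
CR = 5553.6 / 147433.95 = 0.0377 mpy

0.0377 mpy


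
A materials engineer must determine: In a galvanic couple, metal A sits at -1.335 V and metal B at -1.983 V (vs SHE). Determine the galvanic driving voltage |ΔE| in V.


Driving voltage is the absolute potential difference.
|ΔE| = |-1.335 − (-1.983)| = 0.648 V

0.648 V


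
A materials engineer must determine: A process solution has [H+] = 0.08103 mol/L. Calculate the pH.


pH = −log10[H+]
pH = −log10(0.08103) = 1.09

1.09


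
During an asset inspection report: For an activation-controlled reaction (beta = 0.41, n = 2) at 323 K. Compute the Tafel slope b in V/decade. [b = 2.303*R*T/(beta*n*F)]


Apply the Tafel slope relation: b = 2.303*R*T/(beta*n*F)
Numerator: 2.303 * 8.314 * 323 = 6184.53
Denominator: 0.41 * 2 * 96485 = 79117.7
b = 6184.53 / 79117.7 = 0.078 V/decade

0.078 V/decade


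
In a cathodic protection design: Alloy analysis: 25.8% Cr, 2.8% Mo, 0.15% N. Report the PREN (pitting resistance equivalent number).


Apply the PREN formula: PREN = Cr + 3.3*Mo + 16*N
PREN = 25.8 + 3.3*2.8 + 16*0.15
PREN = 25.8 + 9.24 + 2.4 = 37.44

37.44


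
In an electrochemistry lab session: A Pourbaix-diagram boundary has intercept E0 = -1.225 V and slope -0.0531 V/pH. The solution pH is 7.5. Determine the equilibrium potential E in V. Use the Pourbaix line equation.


Apply the Pourbaix line equation: E = E0 + slope*pH
E = -1.225 + (-0.0531)*7.5 = -1.225 + (-0.39825) = -1.62325 V
Rounded to 4 decimal places: E = -1.6233 V

-1.6233 V


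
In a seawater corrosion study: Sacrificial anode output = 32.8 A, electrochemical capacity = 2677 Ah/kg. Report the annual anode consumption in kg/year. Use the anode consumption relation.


Annual consumption = current * hours per year / capacity
Rate = 32.8 * 8760 / 2677 = 107.3 kg/year

107.3 kg/year


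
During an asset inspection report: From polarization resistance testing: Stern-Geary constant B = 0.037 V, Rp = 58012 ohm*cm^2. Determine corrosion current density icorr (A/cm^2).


Apply the Stern-Geary relation: icorr = B / Rp
icorr = 0.037 / 58012 = 6.378×10^-7 A/cm^2

6.378×10^-7 A/cm^2


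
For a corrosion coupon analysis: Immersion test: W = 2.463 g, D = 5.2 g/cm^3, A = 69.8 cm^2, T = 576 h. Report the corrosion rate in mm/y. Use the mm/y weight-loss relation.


Apply the mm/y weight-loss relation: CR = 87600 * W / (D * A * T)
Numerator: 87600 * 2.463 = 215758.8
Denominator: 5.2 * 69.8 * 576 = 209064.96
CR = 215758.8 / 209064.96 = 1.032 mm/y

1.032 mm/y


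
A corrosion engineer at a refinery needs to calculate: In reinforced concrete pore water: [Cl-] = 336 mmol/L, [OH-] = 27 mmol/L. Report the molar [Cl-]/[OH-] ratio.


Threshold parameter = [Cl-] / [OH-] (molar basis; both in mmol/L, so units cancel)
Ratio = 336 / 27 = 12.44

12.44


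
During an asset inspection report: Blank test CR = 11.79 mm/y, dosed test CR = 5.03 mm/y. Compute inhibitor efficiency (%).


Apply the inhibitor-efficiency definition: IE = (CR_blank − CR_inh)/CR_blank × 100
IE = (11.79 − 5.03) / 11.79 × 100
IE = 6.76 / 11.79 × 100 = 57.3 %

57.3 %


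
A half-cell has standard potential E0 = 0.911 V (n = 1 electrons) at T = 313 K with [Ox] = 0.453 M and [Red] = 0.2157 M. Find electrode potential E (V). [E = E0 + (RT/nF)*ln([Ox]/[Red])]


Apply the Nernst equation: E = E0 + (RT/nF)*ln([Ox]/[Red])
Step 1: RT/nF = 8.314*313/(1*96485) = 0.02697085 V
Step 2: [Ox]/[Red] = 0.453/0.2157 = 2.100139
Step 3: ln(2.100139) = 0.742004
Step 4: correction = 0.02697085 * 0.742004 = 0.02 V
E = 0.911 + 0.02 = 0.931 V

0.931 V


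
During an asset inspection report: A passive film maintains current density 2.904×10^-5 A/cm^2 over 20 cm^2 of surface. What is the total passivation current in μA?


I = i_pass * A, then convert A → μA (×10^6)
I = 2.904×10^-5 * 20 * 10^6 = 580.8 μA

580.8 μA


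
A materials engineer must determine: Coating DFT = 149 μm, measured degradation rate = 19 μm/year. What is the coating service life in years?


Service life = thickness / degradation rate
Life = 149 / 19 = 7.8 years

7.8 years


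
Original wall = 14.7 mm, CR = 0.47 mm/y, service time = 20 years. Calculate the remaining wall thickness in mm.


Remaining wall = original − CR × time
t = 14.7 − 0.47*20 = 14.7 − 9.4 = 5.3 mm

5.3 mm


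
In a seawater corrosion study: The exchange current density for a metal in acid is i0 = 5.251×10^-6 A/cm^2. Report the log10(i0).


i0 = 5.251×10^-6 A/cm^2
log10(i0) = -5.28

-5.28


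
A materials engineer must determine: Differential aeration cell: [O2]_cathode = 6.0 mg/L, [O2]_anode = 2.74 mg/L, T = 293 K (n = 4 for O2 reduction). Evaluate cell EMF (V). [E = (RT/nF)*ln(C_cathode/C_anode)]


Apply the Nernst concentration-cell relation: E = (RT/nF)*ln(C_cathode/C_anode)
RT/nF = 8.314*293/(4*96485) = 0.00631187 V
ln(6.0/2.74) = 0.7838
E = 0.00631187 * 0.7838 = 0.00495 V

0.00495 V


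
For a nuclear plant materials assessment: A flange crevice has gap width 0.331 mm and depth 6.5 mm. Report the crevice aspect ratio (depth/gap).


Aspect ratio = depth / gap
Ratio = 6.5 / 0.331 = 19.6

19.6


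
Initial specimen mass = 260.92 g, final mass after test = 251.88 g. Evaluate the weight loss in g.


Weight loss = initial − final
WL = 260.92 − 251.88 = 9.04 g

9.04 g


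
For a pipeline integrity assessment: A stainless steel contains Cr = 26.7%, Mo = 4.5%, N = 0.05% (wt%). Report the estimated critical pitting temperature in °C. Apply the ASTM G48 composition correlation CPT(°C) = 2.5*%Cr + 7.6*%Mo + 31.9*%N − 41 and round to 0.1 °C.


Apply the ASTM G48 empirical CPT estimate: CPT(°C) = 2.5*%Cr + 7.6*%Mo + 31.9*%N − 41
2.5*26.7 = 66.75; 7.6*4.5 = 34.2; 31.9*0.05 = 1.595
CPT = 66.75 + 34.2 + 1.595 − 41 = 61.545 °C
Rounded to 0.1 °C: CPT ≈ 61.5 °C

61.5 °C


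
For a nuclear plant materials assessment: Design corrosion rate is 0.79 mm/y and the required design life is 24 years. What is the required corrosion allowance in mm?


Corrosion allowance = CR × design life
CA = 0.79 * 24 = 18.96 mm

18.96 mm


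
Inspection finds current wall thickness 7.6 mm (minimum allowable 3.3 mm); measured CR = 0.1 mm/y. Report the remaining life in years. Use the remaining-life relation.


Apply the remaining-life relation: RL = (t_current − t_min) / CR
RL = (7.6 − 3.3) / 0.1 = 4.3 / 0.1 = 43.0 years

43.0 years


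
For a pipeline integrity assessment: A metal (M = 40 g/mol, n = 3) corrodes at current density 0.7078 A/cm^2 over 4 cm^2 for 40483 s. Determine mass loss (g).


Apply Faraday's law: m = i*A*t*M / (n*F)
Total charge passed Q = i*A*t = 0.7078*4*40483 = 114615.4696 C
m = Q*M/(n*F) = 114615.4696*40/(3*96485) = 15.8388 g

15.8388 g


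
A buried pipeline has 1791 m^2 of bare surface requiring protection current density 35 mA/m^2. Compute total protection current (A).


I = area * current density, then convert mA → A (÷1000)
I = 1791 * 35 / 1000 = 62.69 A

62.69 A


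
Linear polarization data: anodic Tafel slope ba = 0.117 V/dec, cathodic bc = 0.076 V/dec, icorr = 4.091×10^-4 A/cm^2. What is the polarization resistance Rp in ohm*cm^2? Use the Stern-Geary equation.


Apply the Stern-Geary equation: Rp = ba*bc / (2.303*icorr*(ba+bc))
ba*bc = 0.117*0.076 = 0.008892
ba+bc = 0.193; 2.303*icorr*(ba+bc) = 2.303*4.091×10^-4*0.193 = 1.8183636×10^-4
Rp = 0.008892 / 1.8183636×10^-4 = 48.9 ohm*cm^2

48.9 ohm*cm^2


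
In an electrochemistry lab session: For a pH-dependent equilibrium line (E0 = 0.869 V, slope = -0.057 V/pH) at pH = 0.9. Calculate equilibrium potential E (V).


Apply the Pourbaix line equation: E = E0 + slope*pH
E = 0.869 + (-0.057)*0.9 = 0.869 + (-0.0513) = 0.8177 V
Rounded to 3 decimal places: E = 0.818 V

0.818 V


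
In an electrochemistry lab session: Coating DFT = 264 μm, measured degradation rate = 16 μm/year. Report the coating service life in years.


Service life = thickness / degradation rate
Life = 264 / 16 = 16.5 years

16.5 years


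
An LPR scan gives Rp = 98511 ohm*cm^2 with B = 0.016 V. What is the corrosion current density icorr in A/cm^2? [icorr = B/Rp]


Apply the Stern-Geary relation: icorr = B / Rp
icorr = 0.016 / 98511 = 1.624×10^-7 A/cm^2

1.624×10^-7 A/cm^2


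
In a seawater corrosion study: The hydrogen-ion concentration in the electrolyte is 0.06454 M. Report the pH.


pH = −log10[H+]
pH = −log10(0.06454) = 1.19

1.19


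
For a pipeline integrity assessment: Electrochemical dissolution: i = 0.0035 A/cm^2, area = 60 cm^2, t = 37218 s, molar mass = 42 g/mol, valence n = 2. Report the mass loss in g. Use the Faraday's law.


Apply Faraday's law: m = i*A*t*M / (n*F)
Total charge passed Q = i*A*t = 0.0035*60*37218 = 7815.78 C
m = Q*M/(n*F) = 7815.78*42/(2*96485) = 1.70111 g

1.70111 g


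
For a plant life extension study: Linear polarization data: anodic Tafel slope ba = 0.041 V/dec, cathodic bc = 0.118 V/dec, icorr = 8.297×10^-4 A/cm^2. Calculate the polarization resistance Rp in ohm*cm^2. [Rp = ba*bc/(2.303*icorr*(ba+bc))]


Apply the Stern-Geary equation: Rp = ba*bc / (2.303*icorr*(ba+bc))
ba*bc = 0.041*0.118 = 0.004838
ba+bc = 0.159; 2.303*icorr*(ba+bc) = 2.303*8.297×10^-4*0.159 = 3.0381706×10^-4
Rp = 0.004838 / 3.0381706×10^-4 = 15.92 ohm*cm^2

15.92 ohm*cm^2


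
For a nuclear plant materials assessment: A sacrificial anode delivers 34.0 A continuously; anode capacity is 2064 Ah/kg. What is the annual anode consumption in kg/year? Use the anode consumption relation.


Annual consumption = current * hours per year / capacity
Rate = 34.0 * 8760 / 2064 = 144.3 kg/year

144.3 kg/year


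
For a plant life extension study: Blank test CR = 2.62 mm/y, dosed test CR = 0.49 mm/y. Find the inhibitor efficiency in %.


Apply the inhibitor-efficiency definition: IE = (CR_blank − CR_inh)/CR_blank × 100
IE = (2.62 − 0.49) / 2.62 × 100
IE = 2.13 / 2.62 × 100 = 81.3 %

81.3 %


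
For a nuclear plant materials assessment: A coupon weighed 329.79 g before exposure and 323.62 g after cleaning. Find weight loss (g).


Weight loss = initial − final
WL = 329.79 − 323.62 = 6.17 g

6.17 g


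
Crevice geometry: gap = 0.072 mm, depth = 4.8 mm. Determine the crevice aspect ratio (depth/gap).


Aspect ratio = depth / gap
Ratio = 4.8 / 0.072 = 66.7

66.7


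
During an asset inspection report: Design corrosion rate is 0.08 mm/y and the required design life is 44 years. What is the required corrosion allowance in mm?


Corrosion allowance = CR × design life
CA = 0.08 * 44 = 3.52 mm

3.52 mm


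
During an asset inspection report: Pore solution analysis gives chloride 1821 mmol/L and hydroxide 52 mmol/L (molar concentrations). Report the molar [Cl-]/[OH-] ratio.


Threshold parameter = [Cl-] / [OH-] (molar basis; both in mmol/L, so units cancel)
Ratio = 1821 / 52 = 35.02

35.02


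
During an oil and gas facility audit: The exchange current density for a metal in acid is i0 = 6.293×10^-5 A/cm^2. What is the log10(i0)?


i0 = 6.293×10^-5 A/cm^2
log10(i0) = -4.201

-4.201


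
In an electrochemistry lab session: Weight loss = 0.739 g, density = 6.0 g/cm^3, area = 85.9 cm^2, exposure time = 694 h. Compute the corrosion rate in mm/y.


Apply the mm/y weight-loss relation: CR = 87600 * W / (D * A * T)
Numerator: 87600 * 0.739 = 64736.4
Denominator: 6.0 * 85.9 * 694 = 357687.6
CR = 64736.4 / 357687.6 = 0.18099 mm/y

0.18099 mm/y


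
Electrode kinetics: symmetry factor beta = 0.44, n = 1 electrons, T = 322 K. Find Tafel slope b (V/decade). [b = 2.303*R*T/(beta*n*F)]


Apply the Tafel slope relation: b = 2.303*R*T/(beta*n*F)
Numerator: 2.303 * 8.314 * 322 = 6165.38
Denominator: 0.44 * 1 * 96485 = 42453.4
b = 6165.38 / 42453.4 = 0.145 V/decade

0.145 V/decade


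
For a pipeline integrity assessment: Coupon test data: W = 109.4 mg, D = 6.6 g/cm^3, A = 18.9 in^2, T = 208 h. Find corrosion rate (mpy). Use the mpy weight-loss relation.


Apply the mpy weight-loss relation: CR = 534 * W / (D * A * T)
Numerator: 534 * 109.4 = 58419.6
Denominator: 6.6 * 18.9 * 208 = 25945.92
CR = 58419.6 / 25945.92 = 2.2516 mpy

2.2516 mpy


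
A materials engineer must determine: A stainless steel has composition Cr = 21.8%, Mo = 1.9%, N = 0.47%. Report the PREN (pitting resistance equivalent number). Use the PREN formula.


Apply the PREN formula: PREN = Cr + 3.3*Mo + 16*N
PREN = 21.8 + 3.3*1.9 + 16*0.47
PREN = 21.8 + 6.27 + 7.52 = 35.59

35.59


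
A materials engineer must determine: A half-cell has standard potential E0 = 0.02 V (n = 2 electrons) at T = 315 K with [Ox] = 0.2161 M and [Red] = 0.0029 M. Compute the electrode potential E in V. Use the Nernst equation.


Apply the Nernst equation: E = E0 + (RT/nF)*ln([Ox]/[Red])
Step 1: RT/nF = 8.314*315/(2*96485) = 0.01357159 V
Step 2: [Ox]/[Red] = 0.2161/0.0029 = 74.517241
Step 3: ln(74.517241) = 4.311031
Step 4: correction = 0.01357159 * 4.311031 = 0.059 V
E = 0.02 + 0.059 = 0.079 V

0.079 V


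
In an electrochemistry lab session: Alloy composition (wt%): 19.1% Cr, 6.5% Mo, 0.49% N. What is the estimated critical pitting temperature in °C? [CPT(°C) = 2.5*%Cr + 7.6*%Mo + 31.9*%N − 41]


Apply the ASTM G48 empirical CPT estimate: CPT(°C) = 2.5*%Cr + 7.6*%Mo + 31.9*%N − 41
2.5*19.1 = 47.75; 7.6*6.5 = 49.4; 31.9*0.49 = 15.631
CPT = 47.75 + 49.4 + 15.631 − 41 = 71.781 °C
Rounded to 0.1 °C: CPT ≈ 71.8 °C

71.8 °C


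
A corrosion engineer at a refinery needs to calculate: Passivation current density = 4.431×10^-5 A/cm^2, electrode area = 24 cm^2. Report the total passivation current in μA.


I = i_pass * A, then convert A → μA (×10^6)
I = 4.431×10^-5 * 24 * 10^6 = 1063.44 μA

1063.44 μA


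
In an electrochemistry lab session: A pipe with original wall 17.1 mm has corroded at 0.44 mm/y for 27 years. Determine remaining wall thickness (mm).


Remaining wall = original − CR × time
t = 17.1 − 0.44*27 = 17.1 − 11.88 = 5.22 mm

5.22 mm


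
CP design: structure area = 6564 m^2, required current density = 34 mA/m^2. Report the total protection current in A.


I = area * current density, then convert mA → A (÷1000)
I = 6564 * 34 / 1000 = 223.18 A

223.18 A


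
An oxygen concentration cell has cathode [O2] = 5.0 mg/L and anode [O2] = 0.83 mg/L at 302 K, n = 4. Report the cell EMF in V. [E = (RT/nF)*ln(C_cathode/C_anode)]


Apply the Nernst concentration-cell relation: E = (RT/nF)*ln(C_cathode/C_anode)
RT/nF = 8.314*302/(4*96485) = 0.00650575 V
ln(5.0/0.83) = 1.79577
E = 0.00650575 * 1.79577 = 0.01168 V

0.01168 V


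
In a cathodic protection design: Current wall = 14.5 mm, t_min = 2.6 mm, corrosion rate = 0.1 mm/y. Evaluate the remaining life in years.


Apply the remaining-life relation: RL = (t_current − t_min) / CR
RL = (14.5 − 2.6) / 0.1 = 11.9 / 0.1 = 119.0 years

119.0 years


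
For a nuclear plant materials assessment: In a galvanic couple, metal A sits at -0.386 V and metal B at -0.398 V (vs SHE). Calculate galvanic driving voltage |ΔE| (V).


Driving voltage is the absolute potential difference.
|ΔE| = |-0.386 − (-0.398)| = 0.012 V

0.012 V


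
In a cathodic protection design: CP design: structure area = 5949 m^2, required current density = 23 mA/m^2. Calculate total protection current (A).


I = area * current density, then convert mA → A (÷1000)
I = 5949 * 23 / 1000 = 136.83 A

136.83 A


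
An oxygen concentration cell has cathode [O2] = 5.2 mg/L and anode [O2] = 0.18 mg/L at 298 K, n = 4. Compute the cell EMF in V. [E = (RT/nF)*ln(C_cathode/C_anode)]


Apply the Nernst concentration-cell relation: E = (RT/nF)*ln(C_cathode/C_anode)
RT/nF = 8.314*298/(4*96485) = 0.00641958 V
ln(5.2/0.18) = 3.36346
E = 0.00641958 * 3.36346 = 0.02159 V

0.02159 V


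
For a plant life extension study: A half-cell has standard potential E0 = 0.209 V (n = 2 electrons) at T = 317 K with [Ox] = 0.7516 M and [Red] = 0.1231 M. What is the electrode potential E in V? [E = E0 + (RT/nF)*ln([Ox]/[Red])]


Apply the Nernst equation: E = E0 + (RT/nF)*ln([Ox]/[Red])
Step 1: RT/nF = 8.314*317/(2*96485) = 0.01365776 V
Step 2: [Ox]/[Red] = 0.7516/0.1231 = 6.105605
Step 3: ln(6.105605) = 1.809207
Step 4: correction = 0.01365776 * 1.809207 = 0.025 V
E = 0.209 + 0.025 = 0.234 V

0.234 V


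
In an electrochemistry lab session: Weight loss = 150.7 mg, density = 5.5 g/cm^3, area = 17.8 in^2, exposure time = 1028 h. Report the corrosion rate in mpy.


Apply the mpy weight-loss relation: CR = 534 * W / (D * A * T)
Numerator: 534 * 150.7 = 80473.8
Denominator: 5.5 * 17.8 * 1028 = 100641.2
CR = 80473.8 / 100641.2 = 0.79961 mpy

0.79961 mpy


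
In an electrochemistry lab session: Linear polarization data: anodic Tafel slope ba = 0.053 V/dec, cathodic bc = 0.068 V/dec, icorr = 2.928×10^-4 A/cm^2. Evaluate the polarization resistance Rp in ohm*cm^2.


Apply the Stern-Geary equation: Rp = ba*bc / (2.303*icorr*(ba+bc))
ba*bc = 0.053*0.068 = 0.003604
ba+bc = 0.121; 2.303*icorr*(ba+bc) = 2.303*2.928×10^-4*0.121 = 8.1592526×10^-5
Rp = 0.003604 / 8.1592526×10^-5 = 44.17 ohm*cm^2

44.17 ohm*cm^2


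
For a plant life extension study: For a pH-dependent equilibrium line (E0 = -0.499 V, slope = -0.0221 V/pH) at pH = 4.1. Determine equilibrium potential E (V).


Apply the Pourbaix line equation: E = E0 + slope*pH
E = -0.499 + (-0.0221)*4.1 = -0.499 + (-0.09061) = -0.58961 V
Rounded to 4 decimal places: E = -0.5896 V

-0.5896 V


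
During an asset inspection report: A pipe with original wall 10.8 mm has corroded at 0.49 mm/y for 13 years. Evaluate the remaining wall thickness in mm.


Remaining wall = original − CR × time
t = 10.8 − 0.49*13 = 10.8 − 6.37 = 4.43 mm

4.43 mm


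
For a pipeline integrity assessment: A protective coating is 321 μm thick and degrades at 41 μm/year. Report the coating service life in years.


Service life = thickness / degradation rate
Life = 321 / 41 = 7.8 years

7.8 years


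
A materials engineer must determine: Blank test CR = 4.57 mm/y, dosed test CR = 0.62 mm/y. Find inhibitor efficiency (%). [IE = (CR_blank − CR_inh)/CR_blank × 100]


Apply the inhibitor-efficiency definition: IE = (CR_blank − CR_inh)/CR_blank × 100
IE = (4.57 − 0.62) / 4.57 × 100
IE = 3.95 / 4.57 × 100 = 86.4 %

86.4 %


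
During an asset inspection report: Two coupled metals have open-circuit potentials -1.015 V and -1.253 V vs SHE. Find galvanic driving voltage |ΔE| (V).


Driving voltage is the absolute potential difference.
|ΔE| = |-1.015 − (-1.253)| = 0.238 V

0.238 V


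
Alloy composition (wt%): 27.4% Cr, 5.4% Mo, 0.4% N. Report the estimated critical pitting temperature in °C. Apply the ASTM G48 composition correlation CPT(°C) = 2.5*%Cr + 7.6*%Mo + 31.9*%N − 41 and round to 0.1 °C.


Apply the ASTM G48 empirical CPT estimate: CPT(°C) = 2.5*%Cr + 7.6*%Mo + 31.9*%N − 41
2.5*27.4 = 68.5; 7.6*5.4 = 41.04; 31.9*0.4 = 12.76
CPT = 68.5 + 41.04 + 12.76 − 41 = 81.3 °C
Rounded to 0.1 °C: CPT ≈ 81.3 °C

81.3 °C


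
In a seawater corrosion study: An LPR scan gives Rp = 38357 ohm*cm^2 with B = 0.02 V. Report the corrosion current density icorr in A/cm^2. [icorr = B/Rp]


Apply the Stern-Geary relation: icorr = B / Rp
icorr = 0.02 / 38357 = 5.214×10^-7 A/cm^2

5.214×10^-7 A/cm^2


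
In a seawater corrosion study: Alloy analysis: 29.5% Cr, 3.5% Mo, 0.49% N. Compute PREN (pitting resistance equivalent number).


Apply the PREN formula: PREN = Cr + 3.3*Mo + 16*N
PREN = 29.5 + 3.3*3.5 + 16*0.49
PREN = 29.5 + 11.55 + 7.84 = 48.89

48.89


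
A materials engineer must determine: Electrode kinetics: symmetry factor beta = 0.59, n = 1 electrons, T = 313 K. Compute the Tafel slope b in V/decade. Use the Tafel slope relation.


Apply the Tafel slope relation: b = 2.303*R*T/(beta*n*F)
Numerator: 2.303 * 8.314 * 313 = 5993.06
Denominator: 0.59 * 1 * 96485 = 56926.15
b = 5993.06 / 56926.15 = 0.1053 V/decade

0.1053 V/decade
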